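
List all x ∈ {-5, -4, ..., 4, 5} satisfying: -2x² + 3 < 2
Holds for: {-5, -4, -3, -2, -1, 1, 2, 3, 4, 5}
Fails for: {0}

Answer: {-5, -4, -3, -2, -1, 1, 2, 3, 4, 5}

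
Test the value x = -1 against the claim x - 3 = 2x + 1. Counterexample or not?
Substitute x = -1 into the relation:
x = -1: LHS = (-1) - 3 = -4, RHS = 2·(-1) + 1 = -1; -4 = -1 — FAILS

Since the claim fails at x = -1, this value is a counterexample.

Answer: Yes, x = -1 is a counterexample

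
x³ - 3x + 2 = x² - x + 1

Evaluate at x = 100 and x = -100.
x = 100: LHS = 100³ - 3·100 + 2 = 999702, RHS = 100² - 100 + 1 = 9901; 999702 = 9901 — FAILS
x = -100: LHS = (-100)³ - 3·(-100) + 2 = -999698, RHS = (-100)² - (-100) + 1 = 10101; -999698 = 10101 — FAILS

Answer: No, fails for both x = 100 and x = -100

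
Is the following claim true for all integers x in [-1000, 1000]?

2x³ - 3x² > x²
The claim fails at x = 0:
x = 0: LHS = 2·0³ - 3·0² = 0, RHS = 0² = 0; 0 > 0 — FAILS

Because a single integer refutes it, the statement is false.

Answer: False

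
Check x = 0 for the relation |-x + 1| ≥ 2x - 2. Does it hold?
x = 0: LHS = |-0 + 1| = |1| = 1, RHS = 2·0 - 2 = -2; 1 ≥ -2 — holds

The relation is satisfied at x = 0.

Answer: Yes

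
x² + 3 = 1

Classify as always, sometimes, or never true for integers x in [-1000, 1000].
Over all integers in [-1000, 1000], LHS − RHS is always positive; it is smallest at x = 0, where it equals 2:
x = 0: LHS = 0² + 3 = 3; 3 = 1 — FAILS
At the ends of the range:
x = -1000: LHS = (-1000)² + 3 = 1000003; 1000003 = 1 — FAILS
x = 1000: LHS = 1000² + 3 = 1000003; 1000003 = 1 — FAILS
Hence LHS − RHS is never 0, i.e. the two sides are never equal, so the claimed relation (=) fails for every integer in [-1000, 1000].

No integer in the range satisfies it.

Answer: Never true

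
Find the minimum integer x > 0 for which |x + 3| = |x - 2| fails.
Testing positive integers:
x = 1: LHS = |1 + 3| = |4| = 4, RHS = |1 - 2| = |-1| = 1; 4 = 1 — FAILS  ← smallest positive counterexample

Answer: x = 1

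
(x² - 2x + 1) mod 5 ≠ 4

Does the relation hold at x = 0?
x = 0: LHS = (0² - 2·0 + 1) mod 5 = 1 mod 5 = 1; 1 ≠ 4 — holds

The relation is satisfied at x = 0.

Answer: Yes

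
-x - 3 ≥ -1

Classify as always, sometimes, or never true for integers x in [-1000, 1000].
Holds at x = -2: LHS = -(-2) - 3 = -1; -1 ≥ -1 — holds
Fails at x = 0: LHS = -0 - 3 = -3; -3 ≥ -1 — FAILS
It is satisfied by some integers in the range but not all.

Answer: Sometimes true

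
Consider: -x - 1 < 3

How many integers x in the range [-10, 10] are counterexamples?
Counterexamples in [-10, 10]: {-10, -9, -8, -7, -6, -5, -4}.

Counting them gives 7 values.

Answer: 7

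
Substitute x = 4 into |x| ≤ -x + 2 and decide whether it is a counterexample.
Substitute x = 4 into the relation:
x = 4: LHS = |4| = 4, RHS = -4 + 2 = -2; 4 ≤ -2 — FAILS

Since the claim fails at x = 4, this value is a counterexample.

Answer: Yes, x = 4 is a counterexample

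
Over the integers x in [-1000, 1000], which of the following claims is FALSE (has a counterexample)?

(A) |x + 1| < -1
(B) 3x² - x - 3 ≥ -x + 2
(A) x = 0: LHS = |0 + 1| = |1| = 1; 1 < -1 — FAILS
(B) x = 0: LHS = 3·0² - 0 - 3 = -3, RHS = -0 + 2 = 2; -3 ≥ 2 — FAILS

Answer: Both A and B are false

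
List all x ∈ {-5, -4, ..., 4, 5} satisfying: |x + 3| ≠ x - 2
Over all integers in [-5, 5], LHS − RHS is always positive; it is smallest at x = 0, where it equals 5:
x = 0: LHS = |0 + 3| = |3| = 3, RHS = 0 - 2 = -2; 3 ≠ -2 — holds
At the ends of the range:
x = -5: LHS = |(-5) + 3| = |-2| = 2, RHS = (-5) - 2 = -7; 2 ≠ -7 — holds
x = 5: LHS = |5 + 3| = |8| = 8, RHS = 5 - 2 = 3; 8 ≠ 3 — holds
Hence LHS − RHS is never 0, i.e. the two sides are never equal, so the relation holds for every integer in [-5, 5].

Answer: All integers in [-5, 5]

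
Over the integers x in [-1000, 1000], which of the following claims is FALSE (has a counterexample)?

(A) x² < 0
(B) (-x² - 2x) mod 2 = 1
(A) x = 0: LHS = 0² = 0; 0 < 0 — FAILS
(B) x = 0: LHS = (-0² - 2·0) mod 2 = 0 mod 2 = 0; 0 = 1 — FAILS

Answer: Both A and B are false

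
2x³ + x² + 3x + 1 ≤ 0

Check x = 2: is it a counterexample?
Substitute x = 2 into the relation:
x = 2: LHS = 2·2³ + 2² + 3·2 + 1 = 27; 27 ≤ 0 — FAILS

Since the claim fails at x = 2, this value is a counterexample.

Answer: Yes, x = 2 is a counterexample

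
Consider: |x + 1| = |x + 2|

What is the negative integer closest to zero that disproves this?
Testing negative integers from -1 downward:
x = -1: LHS = |(-1) + 1| = |0| = 0, RHS = |(-1) + 2| = |1| = 1; 0 = 1 — FAILS  ← closest negative counterexample to 0

Answer: x = -1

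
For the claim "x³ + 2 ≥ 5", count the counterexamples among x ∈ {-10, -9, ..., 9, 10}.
Counterexamples in [-10, 10]: {-10, -9, -8, -7, -6, -5, -4, -3, -2, -1, 0, 1}.

Counting them gives 12 values.

Answer: 12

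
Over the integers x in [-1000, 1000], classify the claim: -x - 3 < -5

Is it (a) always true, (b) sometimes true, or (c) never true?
Holds at x = 3: LHS = -3 - 3 = -6; -6 < -5 — holds
Fails at x = 0: LHS = -0 - 3 = -3; -3 < -5 — FAILS
It is satisfied by some integers in the range but not all.

Answer: Sometimes true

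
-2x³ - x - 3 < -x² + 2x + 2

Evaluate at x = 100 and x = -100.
x = 100: LHS = -2·100³ - 100 - 3 = -2000103, RHS = -100² + 2·100 + 2 = -9798; -2000103 < -9798 — holds
x = -100: LHS = -2·(-100)³ - (-100) - 3 = 2000097, RHS = -(-100)² + 2·(-100) + 2 = -10198; 2000097 < -10198 — FAILS

Answer: Partially: holds for x = 100, fails for x = -100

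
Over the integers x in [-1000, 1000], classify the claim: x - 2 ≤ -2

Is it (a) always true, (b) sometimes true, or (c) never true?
Holds at x = 0: LHS = 0 - 2 = -2; -2 ≤ -2 — holds
Fails at x = 1: LHS = 1 - 2 = -1; -1 ≤ -2 — FAILS
It is satisfied by some integers in the range but not all.

Answer: Sometimes true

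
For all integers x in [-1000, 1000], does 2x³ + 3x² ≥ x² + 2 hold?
The claim fails at x = 0:
x = 0: LHS = 2·0³ + 3·0² = 0, RHS = 0² + 2 = 2; 0 ≥ 2 — FAILS

Because a single integer refutes it, the statement is false.

Answer: False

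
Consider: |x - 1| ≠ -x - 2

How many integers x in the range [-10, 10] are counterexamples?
Over all integers in [-10, 10], LHS − RHS is always positive; it is smallest at x = 0, where it equals 3:
x = 0: LHS = |0 - 1| = |-1| = 1, RHS = -0 - 2 = -2; 1 ≠ -2 — holds
At the ends of the range:
x = -10: LHS = |(-10) - 1| = |-11| = 11, RHS = -(-10) - 2 = 8; 11 ≠ 8 — holds
x = 10: LHS = |10 - 1| = |9| = 9, RHS = -10 - 2 = -12; 9 ≠ -12 — holds
Hence LHS − RHS is never 0, i.e. the two sides are never equal, so the relation holds for every integer in [-10, 10].

No counterexample appears in that range.

Answer: 0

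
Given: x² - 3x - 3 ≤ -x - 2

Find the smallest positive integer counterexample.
Testing positive integers:
x = 1: LHS = 1² - 3·1 - 3 = -5, RHS = -1 - 2 = -3; -5 ≤ -3 — holds
x = 2: LHS = 2² - 3·2 - 3 = -5, RHS = -2 - 2 = -4; -5 ≤ -4 — holds
x = 3: LHS = 3² - 3·3 - 3 = -3, RHS = -3 - 2 = -5; -3 ≤ -5 — FAILS  ← smallest positive counterexample

Answer: x = 3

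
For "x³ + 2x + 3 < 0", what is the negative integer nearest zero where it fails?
Testing negative integers from -1 downward:
x = -1: LHS = (-1)³ + 2·(-1) + 3 = 0; 0 < 0 — FAILS  ← closest negative counterexample to 0

Answer: x = -1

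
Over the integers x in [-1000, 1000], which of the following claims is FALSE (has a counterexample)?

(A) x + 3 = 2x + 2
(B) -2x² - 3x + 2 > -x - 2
(A) x = 0: LHS = 0 + 3 = 3, RHS = 2·0 + 2 = 2; 3 = 2 — FAILS
(B) x = 1: LHS = -2·1² - 3·1 + 2 = -3, RHS = -1 - 2 = -3; -3 > -3 — FAILS

Answer: Both A and B are false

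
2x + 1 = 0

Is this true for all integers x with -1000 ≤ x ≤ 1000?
The claim fails at x = 0:
x = 0: LHS = 2·0 + 1 = 1; 1 = 0 — FAILS

Because a single integer refutes it, the statement is false.

Answer: False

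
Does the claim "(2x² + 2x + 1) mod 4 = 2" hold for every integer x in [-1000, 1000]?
The claim fails at x = 0:
x = 0: LHS = (2·0² + 2·0 + 1) mod 4 = 1 mod 4 = 1; 1 = 2 — FAILS

Because a single integer refutes it, the statement is false.

Answer: False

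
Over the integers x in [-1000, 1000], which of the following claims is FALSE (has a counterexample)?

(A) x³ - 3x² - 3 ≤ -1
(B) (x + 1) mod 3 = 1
(A) x = 4: LHS = 4³ - 3·4² - 3 = 13; 13 ≤ -1 — FAILS
(B) x = 1: LHS = (1 + 1) mod 3 = 2 mod 3 = 2; 2 = 1 — FAILS

Answer: Both A and B are false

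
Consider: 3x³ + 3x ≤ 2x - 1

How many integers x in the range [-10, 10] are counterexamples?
Counterexamples in [-10, 10]: {0, 1, 2, 3, 4, 5, 6, 7, 8, 9, 10}.

Counting them gives 11 values.

Answer: 11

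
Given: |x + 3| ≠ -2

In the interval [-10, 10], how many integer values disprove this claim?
An absolute value is never negative, so the left side is ≥ 0 for every x, while the right side is -2. Tightest case in [-10, 10] is x = -3:
x = -3: LHS = |(-3) + 3| = |0| = 0; 0 ≠ -2 — holds
Hence LHS − RHS is never 0, i.e. the two sides are never equal, so the relation holds for every integer in [-10, 10].

No counterexample appears in that range.

Answer: 0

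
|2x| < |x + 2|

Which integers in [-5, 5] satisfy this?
Holds for: {0, 1}
Fails for: {-5, -4, -3, -2, -1, 2, 3, 4, 5}

Answer: {0, 1}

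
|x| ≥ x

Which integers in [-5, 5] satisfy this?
Over all integers in [-5, 5], LHS − RHS is smallest at x = 0, where it equals 0:
x = 0: LHS = |0| = 0; 0 ≥ 0 — holds
At the ends of the range:
x = -5: LHS = |-5| = 5; 5 ≥ -5 — holds
x = 5: LHS = |5| = 5; 5 ≥ 5 — holds
Hence LHS − RHS is never negative, i.e. LHS ≥ RHS throughout, so the relation holds for every integer in [-5, 5].

Answer: All integers in [-5, 5]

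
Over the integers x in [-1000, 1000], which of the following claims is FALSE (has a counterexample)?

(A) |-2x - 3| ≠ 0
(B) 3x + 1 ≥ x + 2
(A) Over all integers in [-1000, 1000], LHS − RHS is always positive; it is smallest at x = -1, where it equals 1:
x = -1: LHS = |-2·(-1) - 3| = |-1| = 1; 1 ≠ 0 — holds
At the ends of the range:
x = -1000: LHS = |-2·(-1000) - 3| = |1997| = 1997; 1997 ≠ 0 — holds
x = 1000: LHS = |-2·1000 - 3| = |-2003| = 2003; 2003 ≠ 0 — holds
Hence LHS − RHS is never 0, i.e. the two sides are never equal, so the relation holds for every integer in [-1000, 1000].

(B) x = 0: LHS = 3·0 + 1 = 1, RHS = 0 + 2 = 2; 1 ≥ 2 — FAILS

Only (B) has a counterexample.

Answer: B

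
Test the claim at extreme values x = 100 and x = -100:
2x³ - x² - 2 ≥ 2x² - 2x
x = 100: LHS = 2·100³ - 100² - 2 = 1989998, RHS = 2·100² - 2·100 = 19800; 1989998 ≥ 19800 — holds
x = -100: LHS = 2·(-100)³ - (-100)² - 2 = -2010002, RHS = 2·(-100)² - 2·(-100) = 20200; -2010002 ≥ 20200 — FAILS

Answer: Partially: holds for x = 100, fails for x = -100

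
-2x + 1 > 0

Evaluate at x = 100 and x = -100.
x = 100: LHS = -2·100 + 1 = -199; -199 > 0 — FAILS
x = -100: LHS = -2·(-100) + 1 = 201; 201 > 0 — holds

Answer: Partially: fails for x = 100, holds for x = -100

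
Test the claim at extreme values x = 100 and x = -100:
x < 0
x = 100: 100 < 0 — FAILS
x = -100: -100 < 0 — holds

Answer: Partially: fails for x = 100, holds for x = -100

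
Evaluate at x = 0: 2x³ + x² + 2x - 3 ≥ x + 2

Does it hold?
x = 0: LHS = 2·0³ + 0² + 2·0 - 3 = -3, RHS = 0 + 2 = 2; -3 ≥ 2 — FAILS

The relation fails at x = 0, so x = 0 is a counterexample.

Answer: No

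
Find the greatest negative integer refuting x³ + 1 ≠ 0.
Testing negative integers from -1 downward:
x = -1: LHS = (-1)³ + 1 = 0; 0 ≠ 0 — FAILS  ← closest negative counterexample to 0

Answer: x = -1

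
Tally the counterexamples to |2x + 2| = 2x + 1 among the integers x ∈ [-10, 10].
Counterexamples in [-10, 10]: {-10, -9, -8, -7, -6, -5, -4, -3, -2, -1, 0, 1, 2, 3, 4, 5, 6, 7, 8, 9, 10}.

Counting them gives 21 values.

Answer: 21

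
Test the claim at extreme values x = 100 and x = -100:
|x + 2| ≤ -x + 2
x = 100: LHS = |100 + 2| = |102| = 102, RHS = -100 + 2 = -98; 102 ≤ -98 — FAILS
x = -100: LHS = |(-100) + 2| = |-98| = 98, RHS = -(-100) + 2 = 102; 98 ≤ 102 — holds

Answer: Partially: fails for x = 100, holds for x = -100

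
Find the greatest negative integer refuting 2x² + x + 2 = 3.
Testing negative integers from -1 downward:
x = -1: LHS = 2·(-1)² + (-1) + 2 = 3; 3 = 3 — holds
x = -2: LHS = 2·(-2)² + (-2) + 2 = 8; 8 = 3 — FAILS  ← closest negative counterexample to 0

Answer: x = -2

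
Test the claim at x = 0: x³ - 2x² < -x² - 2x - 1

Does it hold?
x = 0: LHS = 0³ - 2·0² = 0, RHS = -0² - 2·0 - 1 = -1; 0 < -1 — FAILS

The relation fails at x = 0, so x = 0 is a counterexample.

Answer: No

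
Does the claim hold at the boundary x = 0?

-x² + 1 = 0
x = 0: LHS = -0² + 1 = 1; 1 = 0 — FAILS

The relation fails at x = 0, so x = 0 is a counterexample.

Answer: No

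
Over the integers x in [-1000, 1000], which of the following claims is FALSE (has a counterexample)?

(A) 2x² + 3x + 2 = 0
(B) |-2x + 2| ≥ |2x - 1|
(A) x = 0: LHS = 2·0² + 3·0 + 2 = 2; 2 = 0 — FAILS
(B) x = 1: LHS = |-2·1 + 2| = |0| = 0, RHS = |2·1 - 1| = |1| = 1; 0 ≥ 1 — FAILS

Answer: Both A and B are false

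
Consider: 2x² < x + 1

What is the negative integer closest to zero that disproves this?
Testing negative integers from -1 downward:
x = -1: LHS = 2·(-1)² = 2, RHS = (-1) + 1 = 0; 2 < 0 — FAILS  ← closest negative counterexample to 0

Answer: x = -1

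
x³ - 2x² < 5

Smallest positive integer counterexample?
Testing positive integers:
x = 1: LHS = 1³ - 2·1² = -1; -1 < 5 — holds
x = 2: LHS = 2³ - 2·2² = 0; 0 < 5 — holds
x = 3: LHS = 3³ - 2·3² = 9; 9 < 5 — FAILS  ← smallest positive counterexample

Answer: x = 3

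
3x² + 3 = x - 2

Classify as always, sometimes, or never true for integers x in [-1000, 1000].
Over all integers in [-1000, 1000], LHS − RHS is always positive; it is smallest at x = 0, where it equals 5:
x = 0: LHS = 3·0² + 3 = 3, RHS = 0 - 2 = -2; 3 = -2 — FAILS
At the ends of the range:
x = -1000: LHS = 3·(-1000)² + 3 = 3000003, RHS = (-1000) - 2 = -1002; 3000003 = -1002 — FAILS
x = 1000: LHS = 3·1000² + 3 = 3000003, RHS = 1000 - 2 = 998; 3000003 = 998 — FAILS
Hence LHS − RHS is never 0, i.e. the two sides are never equal, so the claimed relation (=) fails for every integer in [-1000, 1000].

No integer in the range satisfies it.

Answer: Never true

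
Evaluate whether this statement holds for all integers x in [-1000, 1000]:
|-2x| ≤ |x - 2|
The claim fails at x = 1:
x = 1: LHS = |-2·1| = |-2| = 2, RHS = |1 - 2| = |-1| = 1; 2 ≤ 1 — FAILS

Because a single integer refutes it, the statement is false.

Answer: False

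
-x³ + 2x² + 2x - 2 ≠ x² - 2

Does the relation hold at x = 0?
x = 0: LHS = -0³ + 2·0² + 2·0 - 2 = -2, RHS = 0² - 2 = -2; -2 ≠ -2 — FAILS

The relation fails at x = 0, so x = 0 is a counterexample.

Answer: No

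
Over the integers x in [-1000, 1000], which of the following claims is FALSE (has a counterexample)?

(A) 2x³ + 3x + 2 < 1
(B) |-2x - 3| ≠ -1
(A) x = 0: LHS = 2·0³ + 3·0 + 2 = 2; 2 < 1 — FAILS

(B) An absolute value is never negative, so the left side is ≥ 0 for every x, while the right side is -1. Tightest case in [-1000, 1000] is x = -1:
x = -1: LHS = |-2·(-1) - 3| = |-1| = 1; 1 ≠ -1 — holds
Hence LHS − RHS is never 0, i.e. the two sides are never equal, so the relation holds for every integer in [-1000, 1000].

Only (A) has a counterexample.

Answer: A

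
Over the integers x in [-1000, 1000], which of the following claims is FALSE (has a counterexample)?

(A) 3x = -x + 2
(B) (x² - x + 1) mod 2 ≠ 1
(A) x = 0: LHS = 3·0 = 0, RHS = -0 + 2 = 2; 0 = 2 — FAILS
(B) x = 0: LHS = (0² - 0 + 1) mod 2 = 1 mod 2 = 1; 1 ≠ 1 — FAILS

Answer: Both A and B are false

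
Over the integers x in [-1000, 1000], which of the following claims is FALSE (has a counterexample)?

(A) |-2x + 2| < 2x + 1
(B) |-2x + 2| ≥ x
(A) x = 0: LHS = |-2·0 + 2| = |2| = 2, RHS = 2·0 + 1 = 1; 2 < 1 — FAILS
(B) x = 1: LHS = |-2·1 + 2| = |0| = 0; 0 ≥ 1 — FAILS

Answer: Both A and B are false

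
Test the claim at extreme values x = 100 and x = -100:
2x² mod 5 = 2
x = 100: LHS = (2·100²) mod 5 = 20000 mod 5 = 0; 0 = 2 — FAILS
x = -100: LHS = (2·(-100)²) mod 5 = 20000 mod 5 = 0; 0 = 2 — FAILS

Answer: No, fails for both x = 100 and x = -100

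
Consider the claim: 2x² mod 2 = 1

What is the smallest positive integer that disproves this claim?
Testing positive integers:
x = 1: LHS = (2·1²) mod 2 = 2 mod 2 = 0; 0 = 1 — FAILS  ← smallest positive counterexample

Answer: x = 1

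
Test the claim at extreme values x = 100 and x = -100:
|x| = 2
x = 100: LHS = |100| = 100; 100 = 2 — FAILS
x = -100: LHS = |-100| = 100; 100 = 2 — FAILS

Answer: No, fails for both x = 100 and x = -100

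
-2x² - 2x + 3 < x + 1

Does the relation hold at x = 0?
x = 0: LHS = -2·0² - 2·0 + 3 = 3, RHS = 0 + 1 = 1; 3 < 1 — FAILS

The relation fails at x = 0, so x = 0 is a counterexample.

Answer: No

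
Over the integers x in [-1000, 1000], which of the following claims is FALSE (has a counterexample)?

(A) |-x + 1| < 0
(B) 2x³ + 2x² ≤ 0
(A) x = 0: LHS = |-0 + 1| = |1| = 1; 1 < 0 — FAILS
(B) x = 1: LHS = 2·1³ + 2·1² = 4; 4 ≤ 0 — FAILS

Answer: Both A and B are false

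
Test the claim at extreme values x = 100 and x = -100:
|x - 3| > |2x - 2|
x = 100: LHS = |100 - 3| = |97| = 97, RHS = |2·100 - 2| = |198| = 198; 97 > 198 — FAILS
x = -100: LHS = |(-100) - 3| = |-103| = 103, RHS = |2·(-100) - 2| = |-202| = 202; 103 > 202 — FAILS

Answer: No, fails for both x = 100 and x = -100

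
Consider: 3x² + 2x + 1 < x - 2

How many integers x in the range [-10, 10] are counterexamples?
Counterexamples in [-10, 10]: {-10, -9, -8, -7, -6, -5, -4, -3, -2, -1, 0, 1, 2, 3, 4, 5, 6, 7, 8, 9, 10}.

Counting them gives 21 values.

Answer: 21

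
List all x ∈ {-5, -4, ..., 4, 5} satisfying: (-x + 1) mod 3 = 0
Holds for: {-5, -2, 1, 4}
Fails for: {-4, -3, -1, 0, 2, 3, 5}

Answer: {-5, -2, 1, 4}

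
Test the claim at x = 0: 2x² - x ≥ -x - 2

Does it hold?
x = 0: LHS = 2·0² - 0 = 0, RHS = -0 - 2 = -2; 0 ≥ -2 — holds

The relation is satisfied at x = 0.

Answer: Yes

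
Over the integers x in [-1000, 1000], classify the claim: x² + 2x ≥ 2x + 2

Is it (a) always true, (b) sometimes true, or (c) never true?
Holds at x = 2: LHS = 2² + 2·2 = 8, RHS = 2·2 + 2 = 6; 8 ≥ 6 — holds
Fails at x = 0: LHS = 0² + 2·0 = 0, RHS = 2·0 + 2 = 2; 0 ≥ 2 — FAILS
It is satisfied by some integers in the range but not all.

Answer: Sometimes true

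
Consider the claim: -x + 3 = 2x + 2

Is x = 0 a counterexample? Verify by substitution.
Substitute x = 0 into the relation:
x = 0: LHS = -0 + 3 = 3, RHS = 2·0 + 2 = 2; 3 = 2 — FAILS

Since the claim fails at x = 0, this value is a counterexample.

Answer: Yes, x = 0 is a counterexample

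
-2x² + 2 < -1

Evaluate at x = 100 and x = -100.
x = 100: LHS = -2·100² + 2 = -19998; -19998 < -1 — holds
x = -100: LHS = -2·(-100)² + 2 = -19998; -19998 < -1 — holds

Answer: Yes, holds for both x = 100 and x = -100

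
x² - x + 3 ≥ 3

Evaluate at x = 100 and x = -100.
x = 100: LHS = 100² - 100 + 3 = 9903; 9903 ≥ 3 — holds
x = -100: LHS = (-100)² - (-100) + 3 = 10103; 10103 ≥ 3 — holds

Answer: Yes, holds for both x = 100 and x = -100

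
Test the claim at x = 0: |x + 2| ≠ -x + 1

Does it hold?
x = 0: LHS = |0 + 2| = |2| = 2, RHS = -0 + 1 = 1; 2 ≠ 1 — holds

The relation is satisfied at x = 0.

Answer: Yes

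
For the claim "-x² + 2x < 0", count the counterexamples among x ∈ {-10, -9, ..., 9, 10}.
Counterexamples in [-10, 10]: {0, 1, 2}.

Counting them gives 3 values.

Answer: 3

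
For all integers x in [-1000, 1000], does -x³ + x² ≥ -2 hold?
The claim fails at x = 2:
x = 2: LHS = -2³ + 2² = -4; -4 ≥ -2 — FAILS

Because a single integer refutes it, the statement is false.

Answer: False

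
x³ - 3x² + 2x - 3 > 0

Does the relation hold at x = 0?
x = 0: LHS = 0³ - 3·0² + 2·0 - 3 = -3; -3 > 0 — FAILS

The relation fails at x = 0, so x = 0 is a counterexample.

Answer: No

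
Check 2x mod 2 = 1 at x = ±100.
x = 100: LHS = (2·100) mod 2 = 200 mod 2 = 0; 0 = 1 — FAILS
x = -100: LHS = (2·(-100)) mod 2 = (-200) mod 2 = 0; 0 = 1 — FAILS

Answer: No, fails for both x = 100 and x = -100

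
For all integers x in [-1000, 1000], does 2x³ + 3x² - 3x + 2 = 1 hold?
The claim fails at x = 0:
x = 0: LHS = 2·0³ + 3·0² - 3·0 + 2 = 2; 2 = 1 — FAILS

Because a single integer refutes it, the statement is false.

Answer: False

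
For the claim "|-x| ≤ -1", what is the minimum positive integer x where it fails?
Testing positive integers:
x = 1: LHS = |-1| = 1; 1 ≤ -1 — FAILS  ← smallest positive counterexample

Answer: x = 1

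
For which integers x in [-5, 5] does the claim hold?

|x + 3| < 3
Holds for: {-5, -4, -3, -2, -1}
Fails for: {0, 1, 2, 3, 4, 5}

Answer: {-5, -4, -3, -2, -1}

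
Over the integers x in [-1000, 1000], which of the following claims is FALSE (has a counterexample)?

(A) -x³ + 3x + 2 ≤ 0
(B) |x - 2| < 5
(A) x = 0: LHS = -0³ + 3·0 + 2 = 2; 2 ≤ 0 — FAILS
(B) x = -3: LHS = |(-3) - 2| = |-5| = 5; 5 < 5 — FAILS

Answer: Both A and B are false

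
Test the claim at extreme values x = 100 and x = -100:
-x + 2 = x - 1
x = 100: LHS = -100 + 2 = -98, RHS = 100 - 1 = 99; -98 = 99 — FAILS
x = -100: LHS = -(-100) + 2 = 102, RHS = (-100) - 1 = -101; 102 = -101 — FAILS

Answer: No, fails for both x = 100 and x = -100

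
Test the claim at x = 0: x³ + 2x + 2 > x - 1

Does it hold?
x = 0: LHS = 0³ + 2·0 + 2 = 2, RHS = 0 - 1 = -1; 2 > -1 — holds

The relation is satisfied at x = 0.

Answer: Yes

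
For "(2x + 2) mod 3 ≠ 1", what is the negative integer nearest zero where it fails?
Testing negative integers from -1 downward:
x = -1: LHS = (2·(-1) + 2) mod 3 = 0 mod 3 = 0; 0 ≠ 1 — holds
x = -2: LHS = (2·(-2) + 2) mod 3 = (-2) mod 3 = 1; 1 ≠ 1 — FAILS  ← closest negative counterexample to 0

Answer: x = -2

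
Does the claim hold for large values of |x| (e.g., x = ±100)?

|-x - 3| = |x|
x = 100: LHS = |-100 - 3| = |-103| = 103, RHS = |100| = 100; 103 = 100 — FAILS
x = -100: LHS = |-(-100) - 3| = |97| = 97, RHS = |-100| = 100; 97 = 100 — FAILS

Answer: No, fails for both x = 100 and x = -100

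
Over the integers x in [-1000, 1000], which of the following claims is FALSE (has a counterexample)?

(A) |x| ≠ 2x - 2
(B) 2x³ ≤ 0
(A) x = 2: LHS = |2| = 2, RHS = 2·2 - 2 = 2; 2 ≠ 2 — FAILS
(B) x = 1: LHS = 2·1³ = 2; 2 ≤ 0 — FAILS

Answer: Both A and B are false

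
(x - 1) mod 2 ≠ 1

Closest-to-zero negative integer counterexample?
Testing negative integers from -1 downward:
x = -1: LHS = ((-1) - 1) mod 2 = (-2) mod 2 = 0; 0 ≠ 1 — holds
x = -2: LHS = ((-2) - 1) mod 2 = (-3) mod 2 = 1; 1 ≠ 1 — FAILS  ← closest negative counterexample to 0

Answer: x = -2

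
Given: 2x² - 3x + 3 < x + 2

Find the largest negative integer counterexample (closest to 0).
Testing negative integers from -1 downward:
x = -1: LHS = 2·(-1)² - 3·(-1) + 3 = 8, RHS = (-1) + 2 = 1; 8 < 1 — FAILS  ← closest negative counterexample to 0

Answer: x = -1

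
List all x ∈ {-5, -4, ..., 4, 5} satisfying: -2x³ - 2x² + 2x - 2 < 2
Holds for: {-1, 0, 1, 2, 3, 4, 5}
Fails for: {-5, -4, -3, -2}

Answer: {-1, 0, 1, 2, 3, 4, 5}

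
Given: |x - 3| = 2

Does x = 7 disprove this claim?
Substitute x = 7 into the relation:
x = 7: LHS = |7 - 3| = |4| = 4; 4 = 2 — FAILS

Since the claim fails at x = 7, this value is a counterexample.

Answer: Yes, x = 7 is a counterexample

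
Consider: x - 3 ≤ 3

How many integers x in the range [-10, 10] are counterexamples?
Counterexamples in [-10, 10]: {7, 8, 9, 10}.

Counting them gives 4 values.

Answer: 4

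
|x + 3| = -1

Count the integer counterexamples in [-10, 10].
Counterexamples in [-10, 10]: {-10, -9, -8, -7, -6, -5, -4, -3, -2, -1, 0, 1, 2, 3, 4, 5, 6, 7, 8, 9, 10}.

Counting them gives 21 values.

Answer: 21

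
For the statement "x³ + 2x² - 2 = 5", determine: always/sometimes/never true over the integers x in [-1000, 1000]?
Track d = LHS − RHS over the integers in [-1000, 1000]. Equality would need d = 0, but d changes sign only between consecutive integers, jumping over 0:
x = 1: LHS = 1³ + 2·1² - 2 = 1; 1 = 5 — FAILS  (d = -4)
x = 2: LHS = 2³ + 2·2² - 2 = 14; 14 = 5 — FAILS  (d = 9)
Away from these crossings d keeps a constant sign, and checking every integer in [-1000, 1000] confirms d ≠ 0 throughout. Hence the two sides are never equal, so the claimed relation (=) fails for every integer in [-1000, 1000].

No integer in the range satisfies it.

Answer: Never true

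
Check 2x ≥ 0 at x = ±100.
x = 100: LHS = 2·100 = 200; 200 ≥ 0 — holds
x = -100: LHS = 2·(-100) = -200; -200 ≥ 0 — FAILS

Answer: Partially: holds for x = 100, fails for x = -100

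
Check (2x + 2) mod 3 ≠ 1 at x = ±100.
x = 100: LHS = (2·100 + 2) mod 3 = 202 mod 3 = 1; 1 ≠ 1 — FAILS
x = -100: LHS = (2·(-100) + 2) mod 3 = (-198) mod 3 = 0; 0 ≠ 1 — holds

Answer: Partially: fails for x = 100, holds for x = -100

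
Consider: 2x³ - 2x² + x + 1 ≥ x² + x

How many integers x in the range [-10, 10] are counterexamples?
Counterexamples in [-10, 10]: {-10, -9, -8, -7, -6, -5, -4, -3, -2, -1}.

Counting them gives 10 values.

Answer: 10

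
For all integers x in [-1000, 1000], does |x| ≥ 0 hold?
An absolute value is never negative, so the left side is ≥ 0 for every x, while the right side is 0. Tightest case in [-1000, 1000] is x = 0:
x = 0: LHS = |0| = 0; 0 ≥ 0 — holds
Hence LHS − RHS is never negative, i.e. LHS ≥ RHS throughout, so the relation holds for every integer in [-1000, 1000].

No counterexample exists.

Answer: True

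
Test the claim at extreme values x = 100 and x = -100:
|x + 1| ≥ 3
x = 100: LHS = |100 + 1| = |101| = 101; 101 ≥ 3 — holds
x = -100: LHS = |(-100) + 1| = |-99| = 99; 99 ≥ 3 — holds

Answer: Yes, holds for both x = 100 and x = -100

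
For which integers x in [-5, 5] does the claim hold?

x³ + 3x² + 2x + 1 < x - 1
Holds for: {-5, -4, -3}
Fails for: {-2, -1, 0, 1, 2, 3, 4, 5}

Answer: {-5, -4, -3}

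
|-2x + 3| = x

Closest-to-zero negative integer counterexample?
Testing negative integers from -1 downward:
x = -1: LHS = |-2·(-1) + 3| = |5| = 5; 5 = -1 — FAILS  ← closest negative counterexample to 0

Answer: x = -1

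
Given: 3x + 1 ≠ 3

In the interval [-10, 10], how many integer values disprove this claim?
Track d = LHS − RHS over the integers in [-10, 10]. Equality would need d = 0, but d changes sign only between consecutive integers, jumping over 0:
x = 0: LHS = 3·0 + 1 = 1; 1 ≠ 3 — holds  (d = -2)
x = 1: LHS = 3·1 + 1 = 4; 4 ≠ 3 — holds  (d = 1)
Away from these crossings d keeps a constant sign, and checking every integer in [-10, 10] confirms d ≠ 0 throughout. Hence the two sides are never equal, so the relation holds for every integer in [-10, 10].

No counterexample appears in that range.

Answer: 0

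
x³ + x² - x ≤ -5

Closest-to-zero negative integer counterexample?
Testing negative integers from -1 downward:
x = -1: LHS = (-1)³ + (-1)² - (-1) = 1; 1 ≤ -5 — FAILS  ← closest negative counterexample to 0

Answer: x = -1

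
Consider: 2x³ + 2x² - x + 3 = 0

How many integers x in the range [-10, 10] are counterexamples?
Counterexamples in [-10, 10]: {-10, -9, -8, -7, -6, -5, -4, -3, -2, -1, 0, 1, 2, 3, 4, 5, 6, 7, 8, 9, 10}.

Counting them gives 21 values.

Answer: 21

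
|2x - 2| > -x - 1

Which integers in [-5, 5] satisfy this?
Over all integers in [-5, 5], LHS − RHS is smallest at x = 1, where it equals 2:
x = 1: LHS = |2·1 - 2| = |0| = 0, RHS = -1 - 1 = -2; 0 > -2 — holds
At the ends of the range:
x = -5: LHS = |2·(-5) - 2| = |-12| = 12, RHS = -(-5) - 1 = 4; 12 > 4 — holds
x = 5: LHS = |2·5 - 2| = |8| = 8, RHS = -5 - 1 = -6; 8 > -6 — holds
Hence LHS − RHS is never zero or negative, i.e. LHS > RHS throughout, so the relation holds for every integer in [-5, 5].

Answer: All integers in [-5, 5]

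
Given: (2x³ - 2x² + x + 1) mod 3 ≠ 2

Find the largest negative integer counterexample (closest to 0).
Testing negative integers from -1 downward:
x = -1: LHS = (2·(-1)³ - 2·(-1)² + (-1) + 1) mod 3 = (-4) mod 3 = 2; 2 ≠ 2 — FAILS  ← closest negative counterexample to 0

Answer: x = -1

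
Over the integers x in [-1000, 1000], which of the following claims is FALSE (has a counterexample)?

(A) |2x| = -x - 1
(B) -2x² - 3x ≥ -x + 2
(A) x = 0: LHS = |2·0| = |0| = 0, RHS = -0 - 1 = -1; 0 = -1 — FAILS
(B) x = 0: LHS = -2·0² - 3·0 = 0, RHS = -0 + 2 = 2; 0 ≥ 2 — FAILS

Answer: Both A and B are false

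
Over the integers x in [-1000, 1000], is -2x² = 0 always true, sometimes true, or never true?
Holds at x = 0: LHS = -2·0² = 0; 0 = 0 — holds
Fails at x = 1: LHS = -2·1² = -2; -2 = 0 — FAILS
It is satisfied by some integers in the range but not all.

Answer: Sometimes true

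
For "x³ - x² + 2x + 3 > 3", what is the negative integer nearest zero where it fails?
Testing negative integers from -1 downward:
x = -1: LHS = (-1)³ - (-1)² + 2·(-1) + 3 = -1; -1 > 3 — FAILS  ← closest negative counterexample to 0

Answer: x = -1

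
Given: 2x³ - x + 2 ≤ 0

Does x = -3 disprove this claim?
Substitute x = -3 into the relation:
x = -3: LHS = 2·(-3)³ - (-3) + 2 = -49; -49 ≤ 0 — holds

The claim holds here, so x = -3 is not a counterexample. (A counterexample exists elsewhere, e.g. x = 0.)

Answer: No, x = -3 is not a counterexample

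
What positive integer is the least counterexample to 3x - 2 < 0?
Testing positive integers:
x = 1: LHS = 3·1 - 2 = 1; 1 < 0 — FAILS  ← smallest positive counterexample

Answer: x = 1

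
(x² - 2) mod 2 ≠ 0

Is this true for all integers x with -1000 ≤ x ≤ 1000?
The claim fails at x = 0:
x = 0: LHS = (0² - 2) mod 2 = (-2) mod 2 = 0; 0 ≠ 0 — FAILS

Because a single integer refutes it, the statement is false.

Answer: False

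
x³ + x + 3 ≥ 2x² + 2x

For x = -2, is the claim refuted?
Substitute x = -2 into the relation:
x = -2: LHS = (-2)³ + (-2) + 3 = -7, RHS = 2·(-2)² + 2·(-2) = 4; -7 ≥ 4 — FAILS

Since the claim fails at x = -2, this value is a counterexample.

Answer: Yes, x = -2 is a counterexample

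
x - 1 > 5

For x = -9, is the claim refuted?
Substitute x = -9 into the relation:
x = -9: LHS = (-9) - 1 = -10; -10 > 5 — FAILS

Since the claim fails at x = -9, this value is a counterexample.

Answer: Yes, x = -9 is a counterexample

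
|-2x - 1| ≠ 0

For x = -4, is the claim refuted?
Substitute x = -4 into the relation:
x = -4: LHS = |-2·(-4) - 1| = |7| = 7; 7 ≠ 0 — holds

The relation holds at x = -4, so it is not a counterexample.

Answer: No, x = -4 is not a counterexample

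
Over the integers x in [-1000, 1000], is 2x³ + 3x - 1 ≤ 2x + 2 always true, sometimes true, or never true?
Holds at x = 0: LHS = 2·0³ + 3·0 - 1 = -1, RHS = 2·0 + 2 = 2; -1 ≤ 2 — holds
Fails at x = 2: LHS = 2·2³ + 3·2 - 1 = 21, RHS = 2·2 + 2 = 6; 21 ≤ 6 — FAILS
It is satisfied by some integers in the range but not all.

Answer: Sometimes true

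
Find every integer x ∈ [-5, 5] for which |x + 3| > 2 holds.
Holds for: {0, 1, 2, 3, 4, 5}
Fails for: {-5, -4, -3, -2, -1}

Answer: {0, 1, 2, 3, 4, 5}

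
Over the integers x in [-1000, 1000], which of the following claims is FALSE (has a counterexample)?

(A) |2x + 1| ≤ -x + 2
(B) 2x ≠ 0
(A) x = 1: LHS = |2·1 + 1| = |3| = 3, RHS = -1 + 2 = 1; 3 ≤ 1 — FAILS
(B) x = 0: LHS = 2·0 = 0; 0 ≠ 0 — FAILS

Answer: Both A and B are false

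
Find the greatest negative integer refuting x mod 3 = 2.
Testing negative integers from -1 downward:
x = -1: LHS = (-1) mod 3 = 2; 2 = 2 — holds
x = -2: LHS = (-2) mod 3 = 1; 1 = 2 — FAILS  ← closest negative counterexample to 0

Answer: x = -2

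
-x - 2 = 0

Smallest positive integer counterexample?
Testing positive integers:
x = 1: LHS = -1 - 2 = -3; -3 = 0 — FAILS  ← smallest positive counterexample

Answer: x = 1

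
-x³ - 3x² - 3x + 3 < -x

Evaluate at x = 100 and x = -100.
x = 100: LHS = -100³ - 3·100² - 3·100 + 3 = -1030297; -1030297 < -100 — holds
x = -100: LHS = -(-100)³ - 3·(-100)² - 3·(-100) + 3 = 970303, RHS = -(-100) = 100; 970303 < 100 — FAILS

Answer: Partially: holds for x = 100, fails for x = -100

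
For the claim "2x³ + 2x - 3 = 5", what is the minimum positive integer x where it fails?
Testing positive integers:
x = 1: LHS = 2·1³ + 2·1 - 3 = 1; 1 = 5 — FAILS  ← smallest positive counterexample

Answer: x = 1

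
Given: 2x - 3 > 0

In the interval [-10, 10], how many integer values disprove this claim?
Counterexamples in [-10, 10]: {-10, -9, -8, -7, -6, -5, -4, -3, -2, -1, 0, 1}.

Counting them gives 12 values.

Answer: 12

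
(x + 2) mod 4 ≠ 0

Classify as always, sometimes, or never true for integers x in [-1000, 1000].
Holds at x = 0: LHS = (0 + 2) mod 4 = 2 mod 4 = 2; 2 ≠ 0 — holds
Fails at x = 2: LHS = (2 + 2) mod 4 = 4 mod 4 = 0; 0 ≠ 0 — FAILS
It is satisfied by some integers in the range but not all.

Answer: Sometimes true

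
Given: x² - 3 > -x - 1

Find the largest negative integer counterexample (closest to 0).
Testing negative integers from -1 downward:
x = -1: LHS = (-1)² - 3 = -2, RHS = -(-1) - 1 = 0; -2 > 0 — FAILS  ← closest negative counterexample to 0

Answer: x = -1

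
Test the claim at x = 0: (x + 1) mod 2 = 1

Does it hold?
x = 0: LHS = (0 + 1) mod 2 = 1 mod 2 = 1; 1 = 1 — holds

The relation is satisfied at x = 0.

Answer: Yes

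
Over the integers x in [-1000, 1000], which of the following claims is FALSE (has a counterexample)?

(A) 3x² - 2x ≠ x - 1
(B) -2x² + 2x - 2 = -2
(A) Over all integers in [-1000, 1000], LHS − RHS is always positive; it is smallest at x = 0, where it equals 1:
x = 0: LHS = 3·0² - 2·0 = 0, RHS = 0 - 1 = -1; 0 ≠ -1 — holds
At the ends of the range:
x = -1000: LHS = 3·(-1000)² - 2·(-1000) = 3002000, RHS = (-1000) - 1 = -1001; 3002000 ≠ -1001 — holds
x = 1000: LHS = 3·1000² - 2·1000 = 2998000, RHS = 1000 - 1 = 999; 2998000 ≠ 999 — holds
Hence LHS − RHS is never 0, i.e. the two sides are never equal, so the relation holds for every integer in [-1000, 1000].

(B) x = -1: LHS = -2·(-1)² + 2·(-1) - 2 = -6; -6 = -2 — FAILS

Only (B) has a counterexample.

Answer: B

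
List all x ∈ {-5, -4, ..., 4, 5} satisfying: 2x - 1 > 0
Holds for: {1, 2, 3, 4, 5}
Fails for: {-5, -4, -3, -2, -1, 0}

Answer: {1, 2, 3, 4, 5}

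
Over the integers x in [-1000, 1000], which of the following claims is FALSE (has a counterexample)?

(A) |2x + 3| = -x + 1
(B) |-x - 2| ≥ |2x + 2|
(A) x = 0: LHS = |2·0 + 3| = |3| = 3, RHS = -0 + 1 = 1; 3 = 1 — FAILS
(B) x = 1: LHS = |-1 - 2| = |-3| = 3, RHS = |2·1 + 2| = |4| = 4; 3 ≥ 4 — FAILS

Answer: Both A and B are false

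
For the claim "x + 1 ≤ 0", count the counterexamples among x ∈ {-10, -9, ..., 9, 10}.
Counterexamples in [-10, 10]: {0, 1, 2, 3, 4, 5, 6, 7, 8, 9, 10}.

Counting them gives 11 values.

Answer: 11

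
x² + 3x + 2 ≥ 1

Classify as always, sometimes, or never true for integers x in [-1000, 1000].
Holds at x = 0: LHS = 0² + 3·0 + 2 = 2; 2 ≥ 1 — holds
Fails at x = -1: LHS = (-1)² + 3·(-1) + 2 = 0; 0 ≥ 1 — FAILS
It is satisfied by some integers in the range but not all.

Answer: Sometimes true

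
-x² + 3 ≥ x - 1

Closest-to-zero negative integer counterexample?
Testing negative integers from -1 downward:
x = -1: LHS = -(-1)² + 3 = 2, RHS = (-1) - 1 = -2; 2 ≥ -2 — holds
x = -2: LHS = -(-2)² + 3 = -1, RHS = (-2) - 1 = -3; -1 ≥ -3 — holds
x = -3: LHS = -(-3)² + 3 = -6, RHS = (-3) - 1 = -4; -6 ≥ -4 — FAILS  ← closest negative counterexample to 0

Answer: x = -3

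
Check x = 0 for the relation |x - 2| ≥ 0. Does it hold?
x = 0: LHS = |0 - 2| = |-2| = 2; 2 ≥ 0 — holds

The relation is satisfied at x = 0.

Answer: Yes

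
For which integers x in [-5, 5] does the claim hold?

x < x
Over all integers in [-5, 5], LHS − RHS is smallest at x = 0, where it equals 0:
x = 0: 0 < 0 — FAILS
At the ends of the range:
x = -5: -5 < -5 — FAILS
x = 5: 5 < 5 — FAILS
Hence LHS − RHS is never negative, i.e. LHS ≥ RHS throughout, so the claimed relation (<) fails for every integer in [-5, 5].

Answer: None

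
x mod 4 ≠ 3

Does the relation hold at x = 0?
x = 0: LHS = 0 mod 4 = 0; 0 ≠ 3 — holds

The relation is satisfied at x = 0.

Answer: Yes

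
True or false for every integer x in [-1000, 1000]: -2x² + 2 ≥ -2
The claim fails at x = 2:
x = 2: LHS = -2·2² + 2 = -6; -6 ≥ -2 — FAILS

Because a single integer refutes it, the statement is false.

Answer: False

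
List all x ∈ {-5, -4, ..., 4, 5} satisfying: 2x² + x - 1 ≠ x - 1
Holds for: {-5, -4, -3, -2, -1, 1, 2, 3, 4, 5}
Fails for: {0}

Answer: {-5, -4, -3, -2, -1, 1, 2, 3, 4, 5}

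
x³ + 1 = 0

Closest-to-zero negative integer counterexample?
Testing negative integers from -1 downward:
x = -1: LHS = (-1)³ + 1 = 0; 0 = 0 — holds
x = -2: LHS = (-2)³ + 1 = -7; -7 = 0 — FAILS  ← closest negative counterexample to 0

Answer: x = -2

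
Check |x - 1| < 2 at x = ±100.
x = 100: LHS = |100 - 1| = |99| = 99; 99 < 2 — FAILS
x = -100: LHS = |(-100) - 1| = |-101| = 101; 101 < 2 — FAILS

Answer: No, fails for both x = 100 and x = -100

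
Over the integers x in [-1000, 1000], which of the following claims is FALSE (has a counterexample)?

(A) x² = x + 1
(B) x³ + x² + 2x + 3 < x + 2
(A) x = 0: LHS = 0² = 0, RHS = 0 + 1 = 1; 0 = 1 — FAILS
(B) x = 0: LHS = 0³ + 0² + 2·0 + 3 = 3, RHS = 0 + 2 = 2; 3 < 2 — FAILS

Answer: Both A and B are false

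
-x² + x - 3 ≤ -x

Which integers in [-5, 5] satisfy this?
Over all integers in [-5, 5], LHS − RHS is largest at x = 1, where it equals -2:
x = 1: LHS = -1² + 1 - 3 = -3; -3 ≤ -1 — holds
At the ends of the range:
x = -5: LHS = -(-5)² + (-5) - 3 = -33, RHS = -(-5) = 5; -33 ≤ 5 — holds
x = 5: LHS = -5² + 5 - 3 = -23; -23 ≤ -5 — holds
Hence LHS − RHS is never positive, i.e. LHS ≤ RHS throughout, so the relation holds for every integer in [-5, 5].

Answer: All integers in [-5, 5]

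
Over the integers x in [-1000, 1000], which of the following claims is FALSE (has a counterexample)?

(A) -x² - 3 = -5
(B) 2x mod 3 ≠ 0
(A) x = 0: LHS = -0² - 3 = -3; -3 = -5 — FAILS
(B) x = 0: LHS = (2·0) mod 3 = 0 mod 3 = 0; 0 ≠ 0 — FAILS

Answer: Both A and B are false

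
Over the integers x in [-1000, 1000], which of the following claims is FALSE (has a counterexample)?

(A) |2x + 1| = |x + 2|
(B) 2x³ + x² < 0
(A) x = 0: LHS = |2·0 + 1| = |1| = 1, RHS = |0 + 2| = |2| = 2; 1 = 2 — FAILS
(B) x = 0: LHS = 2·0³ + 0² = 0; 0 < 0 — FAILS

Answer: Both A and B are false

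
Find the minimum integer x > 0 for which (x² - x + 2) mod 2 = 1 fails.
Testing positive integers:
x = 1: LHS = (1² - 1 + 2) mod 2 = 2 mod 2 = 0; 0 = 1 — FAILS  ← smallest positive counterexample

Answer: x = 1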